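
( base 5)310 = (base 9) 88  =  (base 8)120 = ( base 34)2c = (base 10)80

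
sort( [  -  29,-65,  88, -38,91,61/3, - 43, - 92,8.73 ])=[ - 92, - 65,  -  43, - 38,  -  29, 8.73,61/3, 88,91 ] 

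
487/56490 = 487/56490=0.01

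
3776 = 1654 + 2122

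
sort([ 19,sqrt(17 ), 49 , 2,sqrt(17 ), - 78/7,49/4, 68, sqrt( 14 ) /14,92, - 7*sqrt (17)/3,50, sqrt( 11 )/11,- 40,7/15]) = [ - 40,  -  78/7,  -  7*sqrt (17 )/3,sqrt( 14)/14,sqrt(11)/11, 7/15,  2,  sqrt( 17), sqrt( 17),49/4, 19,49,50, 68,  92]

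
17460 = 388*45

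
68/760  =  17/190 = 0.09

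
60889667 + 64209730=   125099397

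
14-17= - 3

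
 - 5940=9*( - 660)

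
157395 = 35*4497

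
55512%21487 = 12538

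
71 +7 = 78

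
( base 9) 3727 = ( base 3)10210221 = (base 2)101011011011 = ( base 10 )2779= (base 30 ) 32j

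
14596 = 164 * 89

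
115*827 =95105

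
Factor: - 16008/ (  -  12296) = 3^1*23^1 * 53^(  -  1) = 69/53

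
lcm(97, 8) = 776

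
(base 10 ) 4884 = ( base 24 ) 8bc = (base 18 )F16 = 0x1314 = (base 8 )11424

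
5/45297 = 5/45297 = 0.00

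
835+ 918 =1753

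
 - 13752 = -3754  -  9998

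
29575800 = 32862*900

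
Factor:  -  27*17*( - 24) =2^3*3^4 *17^1 = 11016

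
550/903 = 550/903 = 0.61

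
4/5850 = 2/2925= 0.00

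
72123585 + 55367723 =127491308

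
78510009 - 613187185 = -534677176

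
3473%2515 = 958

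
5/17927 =5/17927 = 0.00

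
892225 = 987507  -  95282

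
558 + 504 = 1062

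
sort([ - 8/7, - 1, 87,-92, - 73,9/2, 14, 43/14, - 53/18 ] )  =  [ - 92, - 73, - 53/18,-8/7,  -  1, 43/14, 9/2,14,87] 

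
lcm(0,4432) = 0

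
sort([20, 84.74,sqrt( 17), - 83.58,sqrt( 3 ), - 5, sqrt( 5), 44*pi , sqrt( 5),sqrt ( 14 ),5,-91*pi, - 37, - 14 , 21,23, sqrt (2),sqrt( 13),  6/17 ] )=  [ - 91* pi, - 83.58, - 37, - 14, - 5, 6/17, sqrt( 2), sqrt( 3 ), sqrt( 5), sqrt( 5),  sqrt(13 ), sqrt( 14 ), sqrt( 17), 5, 20,21, 23,84.74, 44 * pi ]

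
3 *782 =2346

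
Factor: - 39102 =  - 2^1  *3^1 * 7^3 * 19^1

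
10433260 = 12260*851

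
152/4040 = 19/505  =  0.04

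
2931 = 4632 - 1701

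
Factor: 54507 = 3^1*18169^1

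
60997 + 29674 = 90671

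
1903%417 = 235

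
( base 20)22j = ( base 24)1bj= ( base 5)11414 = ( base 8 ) 1533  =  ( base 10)859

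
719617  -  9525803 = -8806186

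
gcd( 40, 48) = 8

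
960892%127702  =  66978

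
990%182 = 80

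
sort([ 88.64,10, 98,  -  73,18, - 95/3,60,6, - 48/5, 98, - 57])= [ - 73, - 57, - 95/3,-48/5,6, 10, 18, 60, 88.64 , 98 , 98] 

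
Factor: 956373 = 3^1*11^1 * 73^1 * 397^1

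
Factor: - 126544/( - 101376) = 2^( - 6 )*3^ (-2 )*719^1 = 719/576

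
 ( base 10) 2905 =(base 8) 5531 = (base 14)10b7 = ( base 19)80h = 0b101101011001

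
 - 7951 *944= - 7505744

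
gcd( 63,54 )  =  9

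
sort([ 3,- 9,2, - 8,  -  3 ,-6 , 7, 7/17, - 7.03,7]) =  [ - 9 , - 8,-7.03, - 6 , - 3 , 7/17,2,3,7,7]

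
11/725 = 11/725 = 0.02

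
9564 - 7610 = 1954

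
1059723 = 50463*21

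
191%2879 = 191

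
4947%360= 267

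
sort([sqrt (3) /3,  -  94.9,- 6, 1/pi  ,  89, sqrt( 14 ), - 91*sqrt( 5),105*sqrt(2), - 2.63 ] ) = [ - 91*sqrt(5 ),- 94.9  ,- 6, - 2.63, 1/pi, sqrt( 3)/3, sqrt( 14 ), 89 , 105*sqrt ( 2) ]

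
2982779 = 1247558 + 1735221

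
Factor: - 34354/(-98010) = 17177/49005 = 3^(-4)*5^( - 1)*11^( - 2)*89^1*193^1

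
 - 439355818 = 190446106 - 629801924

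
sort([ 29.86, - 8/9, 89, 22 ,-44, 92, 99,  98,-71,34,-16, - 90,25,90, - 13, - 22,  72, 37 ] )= [ - 90, - 71, - 44, - 22, - 16, - 13, - 8/9, 22, 25, 29.86,34,37, 72, 89,90,  92, 98, 99 ] 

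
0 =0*762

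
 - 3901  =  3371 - 7272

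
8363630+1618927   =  9982557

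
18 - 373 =-355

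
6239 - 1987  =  4252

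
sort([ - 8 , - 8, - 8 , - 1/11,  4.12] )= [ - 8, - 8, - 8, - 1/11, 4.12 ]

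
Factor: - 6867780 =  - 2^2 * 3^1*5^1*29^1 *3947^1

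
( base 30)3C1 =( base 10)3061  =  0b101111110101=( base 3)11012101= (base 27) 45a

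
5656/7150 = 2828/3575 = 0.79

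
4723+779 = 5502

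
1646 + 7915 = 9561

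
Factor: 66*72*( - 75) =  - 2^4*3^4*5^2*11^1 = - 356400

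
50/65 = 10/13 = 0.77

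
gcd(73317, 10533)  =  3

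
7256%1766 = 192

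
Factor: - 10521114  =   - 2^1*3^1*1753519^1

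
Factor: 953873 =953873^1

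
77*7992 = 615384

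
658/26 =25 +4/13 = 25.31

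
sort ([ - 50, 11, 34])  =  [ - 50,11,34]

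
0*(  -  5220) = 0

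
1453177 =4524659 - 3071482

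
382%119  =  25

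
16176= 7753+8423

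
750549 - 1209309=  -  458760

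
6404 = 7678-1274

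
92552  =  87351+5201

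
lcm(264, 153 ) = 13464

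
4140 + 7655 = 11795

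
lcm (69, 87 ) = 2001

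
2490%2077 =413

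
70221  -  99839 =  - 29618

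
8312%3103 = 2106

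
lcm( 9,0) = 0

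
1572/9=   174 + 2/3 = 174.67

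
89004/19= 89004/19  =  4684.42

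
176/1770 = 88/885= 0.10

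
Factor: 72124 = 2^2 * 13^1 * 19^1*73^1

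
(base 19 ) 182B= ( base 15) 2D81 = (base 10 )9796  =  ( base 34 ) 8G4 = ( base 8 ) 23104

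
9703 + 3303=13006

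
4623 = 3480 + 1143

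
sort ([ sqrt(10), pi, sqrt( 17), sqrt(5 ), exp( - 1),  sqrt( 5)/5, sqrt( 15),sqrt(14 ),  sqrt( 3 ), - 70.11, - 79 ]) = [ - 79,-70.11, exp(  -  1 ) , sqrt( 5 )/5,  sqrt (3 ),  sqrt(5), pi, sqrt(10), sqrt(14 ), sqrt( 15), sqrt( 17) ] 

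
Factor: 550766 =2^1*17^1*97^1*167^1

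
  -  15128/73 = - 15128/73  =  -207.23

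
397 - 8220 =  - 7823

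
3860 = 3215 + 645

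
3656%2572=1084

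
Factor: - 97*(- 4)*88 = 2^5*11^1*97^1=34144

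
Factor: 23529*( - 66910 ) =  - 1574325390=- 2^1*3^1*5^1*11^1 * 23^1 * 31^1 * 6691^1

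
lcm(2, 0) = 0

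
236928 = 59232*4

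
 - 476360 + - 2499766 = - 2976126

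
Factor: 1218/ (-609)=- 2^1 = - 2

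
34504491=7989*4319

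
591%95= 21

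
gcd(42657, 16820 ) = 1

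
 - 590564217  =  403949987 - 994514204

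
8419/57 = 8419/57 = 147.70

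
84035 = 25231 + 58804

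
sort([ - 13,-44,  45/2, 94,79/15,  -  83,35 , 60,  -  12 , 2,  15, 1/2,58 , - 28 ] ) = [ - 83, - 44, - 28, - 13,  -  12,1/2 , 2,79/15, 15 , 45/2,  35 , 58,60, 94] 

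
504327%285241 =219086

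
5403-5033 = 370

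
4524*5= 22620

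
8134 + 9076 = 17210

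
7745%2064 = 1553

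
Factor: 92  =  2^2*23^1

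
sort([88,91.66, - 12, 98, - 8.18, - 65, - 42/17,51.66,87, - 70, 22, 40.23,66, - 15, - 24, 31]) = [-70, - 65, - 24, - 15, - 12, - 8.18,  -  42/17, 22,31, 40.23, 51.66,  66, 87, 88,91.66,98 ] 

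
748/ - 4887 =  - 748/4887 =- 0.15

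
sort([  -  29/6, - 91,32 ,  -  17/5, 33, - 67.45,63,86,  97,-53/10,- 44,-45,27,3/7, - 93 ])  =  [ - 93 , - 91 , - 67.45, - 45, -44, - 53/10, - 29/6, - 17/5 , 3/7,27,32,  33,63,86,97] 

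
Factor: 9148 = 2^2*2287^1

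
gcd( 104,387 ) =1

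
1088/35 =31 + 3/35 = 31.09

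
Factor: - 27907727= - 17^1*1641631^1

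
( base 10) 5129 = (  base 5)131004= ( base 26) 7F7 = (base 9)7028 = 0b1010000001001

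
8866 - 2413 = 6453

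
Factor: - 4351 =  - 19^1*229^1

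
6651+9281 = 15932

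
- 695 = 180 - 875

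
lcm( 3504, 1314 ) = 10512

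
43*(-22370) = -961910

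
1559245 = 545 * 2861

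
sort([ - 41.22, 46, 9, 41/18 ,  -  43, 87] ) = [  -  43, - 41.22, 41/18 , 9, 46 , 87]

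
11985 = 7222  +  4763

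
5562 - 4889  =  673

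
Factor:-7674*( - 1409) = 2^1*3^1*1279^1* 1409^1 = 10812666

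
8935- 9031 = -96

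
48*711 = 34128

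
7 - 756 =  - 749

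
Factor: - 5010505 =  - 5^1*1002101^1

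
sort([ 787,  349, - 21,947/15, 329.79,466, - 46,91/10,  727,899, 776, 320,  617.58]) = [ - 46, - 21,91/10,947/15,  320, 329.79, 349, 466 , 617.58,727, 776,787,  899]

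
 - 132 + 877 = 745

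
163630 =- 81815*( - 2)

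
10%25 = 10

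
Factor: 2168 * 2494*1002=5417805984=2^5*3^1*29^1*43^1*167^1*271^1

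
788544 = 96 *8214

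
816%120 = 96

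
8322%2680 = 282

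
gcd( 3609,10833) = 3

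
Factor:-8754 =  - 2^1*3^1*1459^1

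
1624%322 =14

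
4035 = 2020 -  - 2015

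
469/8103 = 469/8103  =  0.06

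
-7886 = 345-8231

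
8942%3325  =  2292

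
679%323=33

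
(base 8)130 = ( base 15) 5d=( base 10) 88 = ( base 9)107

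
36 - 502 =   -  466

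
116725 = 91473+25252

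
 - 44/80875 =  - 1+80831/80875 = -0.00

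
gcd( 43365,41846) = 49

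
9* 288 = 2592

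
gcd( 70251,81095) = 1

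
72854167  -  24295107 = 48559060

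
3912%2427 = 1485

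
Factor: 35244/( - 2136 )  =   - 2^ ( - 1) * 3^1*11^1=- 33/2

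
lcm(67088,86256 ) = 603792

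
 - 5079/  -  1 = 5079/1 = 5079.00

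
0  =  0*88796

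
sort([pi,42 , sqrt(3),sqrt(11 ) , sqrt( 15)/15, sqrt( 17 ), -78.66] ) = [-78.66,sqrt( 15) /15, sqrt(3)  ,  pi,sqrt( 11 ),sqrt(17),42]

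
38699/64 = 604 + 43/64= 604.67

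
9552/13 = 734 + 10/13= 734.77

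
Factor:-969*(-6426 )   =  6226794 =2^1*3^4*7^1*17^2*19^1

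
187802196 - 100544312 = 87257884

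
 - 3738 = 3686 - 7424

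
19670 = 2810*7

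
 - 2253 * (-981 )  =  2210193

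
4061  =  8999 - 4938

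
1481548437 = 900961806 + 580586631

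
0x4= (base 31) 4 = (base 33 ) 4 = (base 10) 4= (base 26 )4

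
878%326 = 226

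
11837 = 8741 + 3096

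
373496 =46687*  8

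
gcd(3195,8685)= 45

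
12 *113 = 1356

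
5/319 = 5/319 = 0.02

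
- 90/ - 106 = 45/53=0.85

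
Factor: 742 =2^1 * 7^1 * 53^1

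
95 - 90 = 5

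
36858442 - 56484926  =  -19626484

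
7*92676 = 648732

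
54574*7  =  382018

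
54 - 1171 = -1117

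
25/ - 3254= - 1 + 3229/3254 =- 0.01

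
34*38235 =1299990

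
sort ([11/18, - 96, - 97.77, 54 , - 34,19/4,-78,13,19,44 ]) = [ - 97.77,-96,-78, - 34, 11/18,  19/4,13,19,44, 54 ] 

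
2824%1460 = 1364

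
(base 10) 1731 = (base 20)46B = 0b11011000011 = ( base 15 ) 7A6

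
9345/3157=1335/451 = 2.96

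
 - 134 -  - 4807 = 4673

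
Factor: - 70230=-2^1*3^1*5^1*2341^1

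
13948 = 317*44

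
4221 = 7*603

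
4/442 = 2/221 = 0.01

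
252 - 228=24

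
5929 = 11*539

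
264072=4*66018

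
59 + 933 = 992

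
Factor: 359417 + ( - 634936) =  - 17^1*19^1*853^1 = - 275519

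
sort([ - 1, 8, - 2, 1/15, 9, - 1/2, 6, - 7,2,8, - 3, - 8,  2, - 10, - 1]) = [ - 10, - 8, - 7, - 3 , - 2, - 1, - 1, -1/2,1/15,2, 2,  6, 8,8,9] 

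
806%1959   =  806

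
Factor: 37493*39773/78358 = 1491209089/78358= 2^(  -  1) * 7^ ( - 1)*29^ (  -  1)*31^1*193^ ( - 1)*1283^1 *37493^1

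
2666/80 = 33+13/40 = 33.33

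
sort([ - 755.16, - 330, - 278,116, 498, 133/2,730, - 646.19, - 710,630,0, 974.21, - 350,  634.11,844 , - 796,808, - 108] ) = [-796, - 755.16, -710,-646.19, - 350, - 330 , - 278, - 108,0,133/2, 116, 498,630,  634.11,730, 808, 844,974.21 ]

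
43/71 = 43/71 = 0.61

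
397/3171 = 397/3171 = 0.13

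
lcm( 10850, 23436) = 585900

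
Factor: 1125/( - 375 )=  - 3  =  - 3^1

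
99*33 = 3267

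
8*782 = 6256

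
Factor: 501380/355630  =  86/61 = 2^1* 43^1  *  61^( - 1 )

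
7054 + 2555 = 9609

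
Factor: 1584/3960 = 2^1* 5^(  -  1 ) = 2/5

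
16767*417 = 6991839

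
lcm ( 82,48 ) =1968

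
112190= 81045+31145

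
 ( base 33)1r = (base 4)330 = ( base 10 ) 60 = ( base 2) 111100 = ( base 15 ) 40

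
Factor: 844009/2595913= 19^( - 1 )* 317^ ( - 1)* 359^1 * 431^(-1)*2351^1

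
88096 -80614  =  7482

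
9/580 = 9/580 = 0.02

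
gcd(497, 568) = 71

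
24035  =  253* 95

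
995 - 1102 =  - 107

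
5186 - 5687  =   - 501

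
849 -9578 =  - 8729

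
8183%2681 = 140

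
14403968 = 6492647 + 7911321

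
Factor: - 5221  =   - 23^1*227^1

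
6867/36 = 190  +  3/4 = 190.75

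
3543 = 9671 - 6128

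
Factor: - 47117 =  - 7^1*53^1 * 127^1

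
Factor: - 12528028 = -2^2 * 3132007^1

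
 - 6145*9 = -55305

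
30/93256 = 15/46628 = 0.00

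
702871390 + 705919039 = 1408790429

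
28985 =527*55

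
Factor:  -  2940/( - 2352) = 5/4 = 2^(  -  2) * 5^1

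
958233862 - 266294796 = 691939066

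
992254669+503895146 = 1496149815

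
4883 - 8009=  - 3126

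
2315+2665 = 4980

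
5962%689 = 450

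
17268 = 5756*3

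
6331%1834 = 829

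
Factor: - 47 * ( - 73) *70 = 240170= 2^1*5^1*7^1*47^1*73^1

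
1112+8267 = 9379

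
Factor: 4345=5^1 * 11^1 * 79^1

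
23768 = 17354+6414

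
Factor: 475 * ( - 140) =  - 2^2 *5^3 *7^1*19^1 = - 66500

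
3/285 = 1/95 = 0.01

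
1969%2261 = 1969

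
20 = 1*20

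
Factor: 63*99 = 3^4*7^1*11^1 = 6237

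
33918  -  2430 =31488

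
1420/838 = 710/419 = 1.69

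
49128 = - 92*( - 534 )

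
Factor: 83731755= 3^1*5^1 * 5582117^1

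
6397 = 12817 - 6420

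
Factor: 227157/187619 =3^1*7^1*29^1* 503^( - 1 ) = 609/503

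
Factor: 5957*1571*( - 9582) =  - 89672639154 = -2^1*3^1*7^1*23^1*37^1*1571^1*1597^1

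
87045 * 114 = 9923130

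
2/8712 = 1/4356 =0.00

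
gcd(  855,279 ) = 9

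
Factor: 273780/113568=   2^( -3)*3^3*5^1*7^ (  -  1)=135/56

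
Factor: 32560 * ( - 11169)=-363662640 = - 2^4  *3^2* 5^1*11^1*17^1*37^1 * 73^1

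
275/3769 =275/3769  =  0.07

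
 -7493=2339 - 9832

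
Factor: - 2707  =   - 2707^1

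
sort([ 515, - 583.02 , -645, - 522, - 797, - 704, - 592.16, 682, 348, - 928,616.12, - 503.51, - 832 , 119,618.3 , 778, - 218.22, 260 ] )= [ - 928, - 832, -797, - 704, - 645, - 592.16, - 583.02, - 522, - 503.51, - 218.22,119,260,  348,515, 616.12,618.3, 682,778] 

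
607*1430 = 868010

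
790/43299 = 790/43299 = 0.02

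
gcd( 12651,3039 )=3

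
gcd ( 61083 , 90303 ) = 3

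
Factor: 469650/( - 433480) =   -  46965/43348=- 2^ ( - 2)*3^1*5^1 *31^1*101^1*10837^( - 1) 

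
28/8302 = 2/593 = 0.00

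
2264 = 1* 2264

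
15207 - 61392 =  - 46185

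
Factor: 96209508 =2^2*3^1*8017459^1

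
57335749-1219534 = 56116215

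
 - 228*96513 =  - 22004964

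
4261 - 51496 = - 47235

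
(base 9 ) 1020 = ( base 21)1ec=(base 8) 1353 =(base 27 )10i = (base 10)747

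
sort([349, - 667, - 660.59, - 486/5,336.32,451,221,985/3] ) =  [ - 667,- 660.59, - 486/5,221,  985/3,336.32,  349,  451 ] 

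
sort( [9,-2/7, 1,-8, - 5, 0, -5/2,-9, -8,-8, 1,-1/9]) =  [- 9,-8,-8,-8, - 5,-5/2, - 2/7,  -  1/9, 0,1, 1,9] 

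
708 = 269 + 439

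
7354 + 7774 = 15128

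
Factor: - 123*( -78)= 2^1  *3^2*13^1*41^1 = 9594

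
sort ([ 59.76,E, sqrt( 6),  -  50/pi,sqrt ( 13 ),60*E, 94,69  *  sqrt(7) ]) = [-50/pi,  sqrt(6 ),  E, sqrt( 13 ),59.76,94,60*E,69*sqrt( 7 )] 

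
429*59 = 25311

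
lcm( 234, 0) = 0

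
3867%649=622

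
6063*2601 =15769863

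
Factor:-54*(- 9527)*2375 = 2^1 * 3^3*5^3*7^1 *19^1*1361^1 = 1221837750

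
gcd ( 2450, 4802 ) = 98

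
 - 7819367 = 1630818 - 9450185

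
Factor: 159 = 3^1*53^1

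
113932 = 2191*52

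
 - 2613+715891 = 713278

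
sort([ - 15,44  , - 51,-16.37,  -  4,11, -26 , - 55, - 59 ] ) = [-59 , - 55,-51, - 26,-16.37, - 15, - 4,11,44 ] 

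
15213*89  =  1353957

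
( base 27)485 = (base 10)3137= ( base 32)321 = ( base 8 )6101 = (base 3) 11022012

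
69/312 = 23/104 =0.22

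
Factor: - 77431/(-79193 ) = 77431^1*79193^( - 1)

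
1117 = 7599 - 6482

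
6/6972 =1/1162 =0.00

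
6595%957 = 853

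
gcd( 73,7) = 1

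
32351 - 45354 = - 13003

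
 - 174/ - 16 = 10 + 7/8= 10.88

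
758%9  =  2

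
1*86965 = 86965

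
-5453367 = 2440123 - 7893490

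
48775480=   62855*776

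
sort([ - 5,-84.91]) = [ - 84.91, - 5 ]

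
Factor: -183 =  - 3^1*61^1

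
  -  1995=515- 2510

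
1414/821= 1 + 593/821=1.72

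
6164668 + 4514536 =10679204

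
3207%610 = 157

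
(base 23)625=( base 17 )B2C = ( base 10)3225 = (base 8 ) 6231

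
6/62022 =1/10337 = 0.00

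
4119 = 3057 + 1062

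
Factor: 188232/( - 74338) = - 276/109 = - 2^2*3^1 *23^1*109^(- 1)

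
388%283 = 105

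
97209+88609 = 185818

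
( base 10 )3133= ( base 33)2sv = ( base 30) 3ED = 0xC3D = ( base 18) 9c1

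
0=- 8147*0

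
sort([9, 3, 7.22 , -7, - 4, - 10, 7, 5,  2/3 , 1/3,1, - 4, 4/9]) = [ - 10,- 7, -4,- 4, 1/3, 4/9, 2/3,  1,3, 5, 7, 7.22,  9]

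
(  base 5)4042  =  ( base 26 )K2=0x20a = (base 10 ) 522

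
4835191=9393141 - 4557950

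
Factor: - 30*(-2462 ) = 2^2*3^1*5^1*1231^1 = 73860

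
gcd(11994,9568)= 2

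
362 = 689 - 327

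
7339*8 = 58712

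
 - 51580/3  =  -17194 + 2/3 = - 17193.33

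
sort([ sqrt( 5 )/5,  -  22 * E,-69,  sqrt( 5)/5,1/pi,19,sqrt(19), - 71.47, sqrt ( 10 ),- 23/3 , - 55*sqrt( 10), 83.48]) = [ - 55*sqrt ( 10), - 71.47,- 69 ,  -  22 * E,-23/3,1/pi, sqrt( 5) /5,sqrt( 5)/5, sqrt(10 ),  sqrt( 19),19,83.48]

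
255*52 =13260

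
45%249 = 45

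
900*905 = 814500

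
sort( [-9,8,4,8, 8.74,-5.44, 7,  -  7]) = [-9, - 7, - 5.44,4, 7 , 8,8, 8.74] 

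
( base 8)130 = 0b1011000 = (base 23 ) 3j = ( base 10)88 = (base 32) 2o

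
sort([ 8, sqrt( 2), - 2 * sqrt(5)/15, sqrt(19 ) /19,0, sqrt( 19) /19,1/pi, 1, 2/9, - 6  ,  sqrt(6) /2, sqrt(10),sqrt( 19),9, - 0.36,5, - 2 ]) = [ - 6, - 2, - 0.36, - 2*sqrt(5 ) /15, 0,2/9,sqrt( 19)/19,sqrt(19 )/19, 1/pi, 1,sqrt( 6)/2,sqrt( 2 ), sqrt(10),sqrt( 19 ), 5, 8, 9]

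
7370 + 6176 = 13546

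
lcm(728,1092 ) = 2184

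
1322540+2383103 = 3705643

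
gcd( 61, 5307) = 61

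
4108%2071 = 2037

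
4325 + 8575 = 12900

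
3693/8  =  461 + 5/8 = 461.62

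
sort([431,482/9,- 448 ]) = [ -448 , 482/9, 431]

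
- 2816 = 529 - 3345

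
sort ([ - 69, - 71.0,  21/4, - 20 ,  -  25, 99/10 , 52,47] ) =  [ - 71.0, - 69, - 25 ,-20,21/4,  99/10 , 47,52] 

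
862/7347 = 862/7347 = 0.12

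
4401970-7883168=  - 3481198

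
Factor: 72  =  2^3*3^2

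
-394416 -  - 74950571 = 74556155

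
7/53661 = 7/53661 = 0.00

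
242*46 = 11132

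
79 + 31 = 110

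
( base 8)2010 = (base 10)1032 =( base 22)22k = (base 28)18o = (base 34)uc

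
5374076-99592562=  -  94218486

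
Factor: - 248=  - 2^3*31^1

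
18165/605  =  3633/121 =30.02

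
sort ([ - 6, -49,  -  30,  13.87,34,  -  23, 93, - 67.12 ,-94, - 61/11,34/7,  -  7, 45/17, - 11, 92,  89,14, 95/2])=[ - 94, - 67.12, - 49, - 30, - 23,  -  11, - 7,-6, - 61/11,45/17, 34/7,13.87,14, 34, 95/2,89, 92 , 93 ]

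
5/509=5/509 = 0.01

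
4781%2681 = 2100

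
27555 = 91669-64114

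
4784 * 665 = 3181360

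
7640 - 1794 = 5846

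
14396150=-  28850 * ( - 499 ) 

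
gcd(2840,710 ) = 710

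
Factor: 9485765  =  5^1*389^1*4877^1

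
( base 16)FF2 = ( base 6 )30522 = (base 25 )6D7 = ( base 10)4082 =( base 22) 89C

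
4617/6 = 769 +1/2 = 769.50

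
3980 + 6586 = 10566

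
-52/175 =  - 52/175 = - 0.30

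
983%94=43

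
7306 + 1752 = 9058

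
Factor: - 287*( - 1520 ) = 436240 = 2^4* 5^1*7^1*19^1*41^1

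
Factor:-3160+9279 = 6119= 29^1*211^1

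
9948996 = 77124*129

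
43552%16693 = 10166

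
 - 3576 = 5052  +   - 8628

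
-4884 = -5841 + 957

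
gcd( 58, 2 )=2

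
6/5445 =2/1815 = 0.00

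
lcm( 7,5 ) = 35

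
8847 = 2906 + 5941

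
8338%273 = 148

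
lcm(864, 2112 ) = 19008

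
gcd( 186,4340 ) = 62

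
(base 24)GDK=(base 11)71a0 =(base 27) d2h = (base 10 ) 9548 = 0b10010101001100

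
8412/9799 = 8412/9799 =0.86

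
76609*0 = 0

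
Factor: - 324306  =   - 2^1*3^2*43^1* 419^1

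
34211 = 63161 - 28950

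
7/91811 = 7/91811 = 0.00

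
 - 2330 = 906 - 3236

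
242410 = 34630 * 7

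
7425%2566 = 2293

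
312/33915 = 104/11305 = 0.01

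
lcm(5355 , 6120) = 42840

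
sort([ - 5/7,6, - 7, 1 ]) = [-7, - 5/7, 1, 6 ]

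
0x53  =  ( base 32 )2J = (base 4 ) 1103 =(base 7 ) 146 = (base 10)83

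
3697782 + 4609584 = 8307366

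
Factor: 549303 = 3^1*283^1*647^1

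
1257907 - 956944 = 300963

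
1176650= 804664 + 371986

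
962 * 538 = 517556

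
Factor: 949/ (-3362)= -2^(  -  1) * 13^1 * 41^(- 2)*73^1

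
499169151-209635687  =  289533464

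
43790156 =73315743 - 29525587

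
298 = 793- 495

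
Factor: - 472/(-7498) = 2^2*23^( - 1)*59^1*163^( - 1)=236/3749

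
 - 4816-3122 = -7938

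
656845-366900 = 289945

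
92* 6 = 552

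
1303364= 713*1828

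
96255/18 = 5347 + 1/2 =5347.50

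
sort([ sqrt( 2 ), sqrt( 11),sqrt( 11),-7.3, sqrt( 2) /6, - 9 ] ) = [ - 9,-7.3,sqrt (2)/6, sqrt( 2) , sqrt( 11 ),sqrt( 11)] 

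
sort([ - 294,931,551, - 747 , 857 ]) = [ - 747, -294,551,857,931 ]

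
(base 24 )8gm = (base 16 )1396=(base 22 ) a7k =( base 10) 5014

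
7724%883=660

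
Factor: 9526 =2^1 * 11^1*433^1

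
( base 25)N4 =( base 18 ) 1e3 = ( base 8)1103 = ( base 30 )J9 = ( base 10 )579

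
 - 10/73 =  - 1 + 63/73 = - 0.14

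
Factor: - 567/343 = -81/49 = - 3^4*7^( - 2)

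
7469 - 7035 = 434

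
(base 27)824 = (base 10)5890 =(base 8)13402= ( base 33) 5DG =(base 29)703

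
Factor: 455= 5^1 * 7^1 * 13^1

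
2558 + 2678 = 5236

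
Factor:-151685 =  -5^1  *23^1*1319^1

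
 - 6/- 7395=2/2465 =0.00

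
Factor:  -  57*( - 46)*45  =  2^1*3^3*5^1 * 19^1*23^1 = 117990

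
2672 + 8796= 11468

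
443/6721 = 443/6721 = 0.07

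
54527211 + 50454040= 104981251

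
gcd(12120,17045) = 5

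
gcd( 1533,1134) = 21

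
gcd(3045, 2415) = 105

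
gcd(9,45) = 9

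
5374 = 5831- 457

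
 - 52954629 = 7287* ( - 7267 ) 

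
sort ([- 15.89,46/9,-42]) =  [ - 42, - 15.89,46/9]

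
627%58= 47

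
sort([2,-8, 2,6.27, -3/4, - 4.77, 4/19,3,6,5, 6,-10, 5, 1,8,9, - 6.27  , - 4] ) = [- 10, - 8,-6.27,-4.77,- 4,-3/4,4/19, 1,  2,2,3,5, 5, 6, 6,6.27, 8,9]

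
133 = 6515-6382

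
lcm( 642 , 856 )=2568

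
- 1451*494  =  -716794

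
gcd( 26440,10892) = 4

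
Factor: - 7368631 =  - 7368631^1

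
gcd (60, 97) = 1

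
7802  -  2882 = 4920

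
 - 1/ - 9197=1/9197=0.00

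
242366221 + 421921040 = 664287261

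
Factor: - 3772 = - 2^2*23^1*41^1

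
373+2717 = 3090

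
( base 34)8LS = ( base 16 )2706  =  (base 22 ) KE2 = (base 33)95O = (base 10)9990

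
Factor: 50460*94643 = 2^2*3^1*5^1*29^2*31^1*43^1*71^1 = 4775685780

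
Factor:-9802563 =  - 3^1*1291^1 * 2531^1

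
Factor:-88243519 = - 7^1*13^2*97^1*769^1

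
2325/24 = 96 + 7/8 = 96.88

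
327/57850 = 327/57850  =  0.01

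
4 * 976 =3904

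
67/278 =67/278  =  0.24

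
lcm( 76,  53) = 4028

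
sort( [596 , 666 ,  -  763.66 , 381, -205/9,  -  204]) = [ - 763.66, - 204, -205/9,381,596,666]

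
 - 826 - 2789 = -3615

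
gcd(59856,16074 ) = 6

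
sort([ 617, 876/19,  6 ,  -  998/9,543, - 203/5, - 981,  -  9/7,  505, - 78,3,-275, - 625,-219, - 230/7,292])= [- 981, - 625,-275, - 219, - 998/9, - 78, - 203/5, - 230/7, - 9/7, 3 , 6, 876/19,292, 505, 543, 617]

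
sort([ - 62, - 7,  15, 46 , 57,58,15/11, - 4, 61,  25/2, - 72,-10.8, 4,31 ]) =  [ - 72,  -  62, - 10.8, - 7 ,-4,15/11,  4,25/2,15, 31, 46, 57,58 , 61 ]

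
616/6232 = 77/779=0.10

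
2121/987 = 2 + 7/47 = 2.15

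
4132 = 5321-1189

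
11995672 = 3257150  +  8738522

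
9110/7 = 9110/7 = 1301.43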